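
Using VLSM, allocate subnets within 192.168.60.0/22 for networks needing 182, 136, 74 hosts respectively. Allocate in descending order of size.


182 hosts -> /24 (254 usable): 192.168.60.0/24
136 hosts -> /24 (254 usable): 192.168.61.0/24
74 hosts -> /25 (126 usable): 192.168.62.0/25
Allocation: 192.168.60.0/24 (182 hosts, 254 usable); 192.168.61.0/24 (136 hosts, 254 usable); 192.168.62.0/25 (74 hosts, 126 usable)


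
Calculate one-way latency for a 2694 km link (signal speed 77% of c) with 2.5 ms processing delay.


Speed = 0.77 * 3e5 km/s = 231000 km/s
Propagation delay = 2694 / 231000 = 0.0117 s = 11.6623 ms
Processing delay = 2.5 ms
Total one-way latency = 14.1623 ms


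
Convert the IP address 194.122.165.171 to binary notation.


194 = 11000010
122 = 01111010
165 = 10100101
171 = 10101011
Binary: 11000010.01111010.10100101.10101011


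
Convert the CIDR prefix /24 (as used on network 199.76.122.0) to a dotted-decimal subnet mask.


/24 means 24 network bits, 8 host bits
Binary: 11111111111111111111111100000000
Mask: 255.255.255.0


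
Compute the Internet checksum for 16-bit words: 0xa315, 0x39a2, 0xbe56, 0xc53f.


Sum all words (with carry folding):
+ 0xa315 = 0xa315
+ 0x39a2 = 0xdcb7
+ 0xbe56 = 0x9b0e
+ 0xc53f = 0x604e
One's complement: ~0x604e
Checksum = 0x9fb1


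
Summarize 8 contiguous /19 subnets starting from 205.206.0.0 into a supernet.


Original prefix: /19
Number of subnets: 8 = 2^3
New prefix = 19 - 3 = 16
Supernet: 205.206.0.0/16


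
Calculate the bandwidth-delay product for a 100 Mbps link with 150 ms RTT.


BDP = bandwidth * RTT
= 100 Mbps * 150 ms
= 100 * 1e6 * 150 / 1000 bits
= 15000000 bits
= 1875000 bytes
= 1831.0547 KB
BDP = 15000000 bits (1875000 bytes)


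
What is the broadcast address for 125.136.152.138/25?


Network: 125.136.152.128/25
Host bits = 7
Set all host bits to 1:
Broadcast: 125.136.152.255


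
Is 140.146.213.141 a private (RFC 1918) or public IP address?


RFC 1918 private ranges:
  10.0.0.0/8 (10.0.0.0 - 10.255.255.255)
  172.16.0.0/12 (172.16.0.0 - 172.31.255.255)
  192.168.0.0/16 (192.168.0.0 - 192.168.255.255)
Public (not in any RFC 1918 range)


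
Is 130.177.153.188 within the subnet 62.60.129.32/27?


Subnet network: 62.60.129.32
Test IP AND mask: 130.177.153.160
No, 130.177.153.188 is not in 62.60.129.32/27


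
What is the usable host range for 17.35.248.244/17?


Network: 17.35.128.0
Broadcast: 17.35.255.255
First usable = network + 1
Last usable = broadcast - 1
Range: 17.35.128.1 to 17.35.255.254


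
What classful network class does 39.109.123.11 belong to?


First octet: 39
Binary: 00100111
0xxxxxxx -> Class A (1-126)
Class A, default mask 255.0.0.0 (/8)


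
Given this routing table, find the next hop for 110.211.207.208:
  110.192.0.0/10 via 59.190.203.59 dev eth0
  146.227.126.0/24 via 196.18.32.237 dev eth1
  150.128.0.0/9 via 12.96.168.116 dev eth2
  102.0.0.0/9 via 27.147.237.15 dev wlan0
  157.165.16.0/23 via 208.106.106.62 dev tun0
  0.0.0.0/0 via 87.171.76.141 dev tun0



Longest prefix match for 110.211.207.208:
  /10 110.192.0.0: MATCH
  /24 146.227.126.0: no
  /9 150.128.0.0: no
  /9 102.0.0.0: no
  /23 157.165.16.0: no
  /0 0.0.0.0: MATCH
Selected: next-hop 59.190.203.59 via eth0 (matched /10)


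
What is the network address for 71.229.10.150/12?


IP:   01000111.11100101.00001010.10010110
Mask: 11111111.11110000.00000000.00000000
AND operation:
Net:  01000111.11100000.00000000.00000000
Network: 71.224.0.0/12


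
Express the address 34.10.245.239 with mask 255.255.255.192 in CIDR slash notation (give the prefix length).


Binary: 11111111.11111111.11111111.11000000
Count leading 1s
Prefix: /26


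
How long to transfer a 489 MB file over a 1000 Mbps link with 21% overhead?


Effective throughput = 1000 * (1 - 21/100) = 790 Mbps
File size in Mb = 489 * 8 = 3912 Mb
Time = 3912 / 790
Time = 4.9519 seconds


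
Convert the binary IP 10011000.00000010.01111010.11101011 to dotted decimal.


10011000 = 152
00000010 = 2
01111010 = 122
11101011 = 235
IP: 152.2.122.235


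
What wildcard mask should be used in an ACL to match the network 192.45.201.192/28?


Subnet mask: 255.255.255.240
Wildcard = 255.255.255.255 - subnet mask
255 - 255 = 0
255 - 255 = 0
255 - 255 = 0
255 - 240 = 15
Wildcard: 0.0.0.15


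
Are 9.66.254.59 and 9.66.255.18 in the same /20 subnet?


Mask: 255.255.240.0
9.66.254.59 AND mask = 9.66.240.0
9.66.255.18 AND mask = 9.66.240.0
Yes, same subnet (9.66.240.0)


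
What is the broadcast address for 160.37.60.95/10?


Network: 160.0.0.0/10
Host bits = 22
Set all host bits to 1:
Broadcast: 160.63.255.255


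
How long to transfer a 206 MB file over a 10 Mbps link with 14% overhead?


Effective throughput = 10 * (1 - 14/100) = 8.6 Mbps
File size in Mb = 206 * 8 = 1648 Mb
Time = 1648 / 8.6
Time = 191.6279 seconds


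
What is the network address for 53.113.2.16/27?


IP:   00110101.01110001.00000010.00010000
Mask: 11111111.11111111.11111111.11100000
AND operation:
Net:  00110101.01110001.00000010.00000000
Network: 53.113.2.0/27


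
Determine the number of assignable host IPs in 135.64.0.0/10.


Host bits = 32 - 10 = 22
Total addresses = 2^22 = 4194304
Usable = total - 2 (network and broadcast)
Usable hosts: 4194302


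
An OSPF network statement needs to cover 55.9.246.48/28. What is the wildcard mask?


Subnet mask: 255.255.255.240
Wildcard = 255.255.255.255 - subnet mask
255 - 255 = 0
255 - 255 = 0
255 - 255 = 0
255 - 240 = 15
Wildcard: 0.0.0.15


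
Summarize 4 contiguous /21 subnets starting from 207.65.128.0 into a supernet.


Original prefix: /21
Number of subnets: 4 = 2^2
New prefix = 21 - 2 = 19
Supernet: 207.65.128.0/19


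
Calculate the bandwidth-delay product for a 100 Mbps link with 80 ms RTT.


BDP = bandwidth * RTT
= 100 Mbps * 80 ms
= 100 * 1e6 * 80 / 1000 bits
= 8000000 bits
= 1000000 bytes
= 976.5625 KB
BDP = 8000000 bits (1000000 bytes)


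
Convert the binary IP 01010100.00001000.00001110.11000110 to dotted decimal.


01010100 = 84
00001000 = 8
00001110 = 14
11000110 = 198
IP: 84.8.14.198


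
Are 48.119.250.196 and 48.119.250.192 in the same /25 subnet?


Mask: 255.255.255.128
48.119.250.196 AND mask = 48.119.250.128
48.119.250.192 AND mask = 48.119.250.128
Yes, same subnet (48.119.250.128)


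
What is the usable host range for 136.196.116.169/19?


Network: 136.196.96.0
Broadcast: 136.196.127.255
First usable = network + 1
Last usable = broadcast - 1
Range: 136.196.96.1 to 136.196.127.254


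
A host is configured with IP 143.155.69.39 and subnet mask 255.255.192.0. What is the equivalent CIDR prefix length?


Binary: 11111111.11111111.11000000.00000000
Count leading 1s
Prefix: /18


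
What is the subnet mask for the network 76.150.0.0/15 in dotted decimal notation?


/15 means 15 network bits, 17 host bits
Binary: 11111111111111100000000000000000
Mask: 255.254.0.0


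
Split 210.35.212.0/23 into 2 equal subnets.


New prefix = 23 + 1 = 24
Each subnet has 256 addresses
  210.35.212.0/24
  210.35.213.0/24
Subnets: 210.35.212.0/24, 210.35.213.0/24


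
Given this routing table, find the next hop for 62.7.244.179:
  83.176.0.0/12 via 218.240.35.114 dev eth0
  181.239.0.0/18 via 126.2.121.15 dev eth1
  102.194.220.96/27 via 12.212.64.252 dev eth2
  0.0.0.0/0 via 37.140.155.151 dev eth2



Longest prefix match for 62.7.244.179:
  /12 83.176.0.0: no
  /18 181.239.0.0: no
  /27 102.194.220.96: no
  /0 0.0.0.0: MATCH
Selected: next-hop 37.140.155.151 via eth2 (matched /0)


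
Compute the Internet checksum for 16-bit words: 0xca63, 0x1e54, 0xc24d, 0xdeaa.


Sum all words (with carry folding):
+ 0xca63 = 0xca63
+ 0x1e54 = 0xe8b7
+ 0xc24d = 0xab05
+ 0xdeaa = 0x89b0
One's complement: ~0x89b0
Checksum = 0x764f


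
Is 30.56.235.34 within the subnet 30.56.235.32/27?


Subnet network: 30.56.235.32
Test IP AND mask: 30.56.235.32
Yes, 30.56.235.34 is in 30.56.235.32/27


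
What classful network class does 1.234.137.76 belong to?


First octet: 1
Binary: 00000001
0xxxxxxx -> Class A (1-126)
Class A, default mask 255.0.0.0 (/8)


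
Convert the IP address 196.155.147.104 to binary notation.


196 = 11000100
155 = 10011011
147 = 10010011
104 = 01101000
Binary: 11000100.10011011.10010011.01101000


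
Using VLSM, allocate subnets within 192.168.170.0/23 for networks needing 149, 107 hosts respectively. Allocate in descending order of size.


149 hosts -> /24 (254 usable): 192.168.170.0/24
107 hosts -> /25 (126 usable): 192.168.171.0/25
Allocation: 192.168.170.0/24 (149 hosts, 254 usable); 192.168.171.0/25 (107 hosts, 126 usable)


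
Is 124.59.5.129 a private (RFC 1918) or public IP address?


RFC 1918 private ranges:
  10.0.0.0/8 (10.0.0.0 - 10.255.255.255)
  172.16.0.0/12 (172.16.0.0 - 172.31.255.255)
  192.168.0.0/16 (192.168.0.0 - 192.168.255.255)
Public (not in any RFC 1918 range)


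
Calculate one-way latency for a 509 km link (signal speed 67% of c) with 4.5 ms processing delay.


Speed = 0.67 * 3e5 km/s = 201000 km/s
Propagation delay = 509 / 201000 = 0.0025 s = 2.5323 ms
Processing delay = 4.5 ms
Total one-way latency = 7.0323 ms


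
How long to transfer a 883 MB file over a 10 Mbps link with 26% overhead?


Effective throughput = 10 * (1 - 26/100) = 7.4 Mbps
File size in Mb = 883 * 8 = 7064 Mb
Time = 7064 / 7.4
Time = 954.5946 seconds


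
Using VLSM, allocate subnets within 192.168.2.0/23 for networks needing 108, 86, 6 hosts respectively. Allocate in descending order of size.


108 hosts -> /25 (126 usable): 192.168.2.0/25
86 hosts -> /25 (126 usable): 192.168.2.128/25
6 hosts -> /29 (6 usable): 192.168.3.0/29
Allocation: 192.168.2.0/25 (108 hosts, 126 usable); 192.168.2.128/25 (86 hosts, 126 usable); 192.168.3.0/29 (6 hosts, 6 usable)


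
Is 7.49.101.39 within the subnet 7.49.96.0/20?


Subnet network: 7.49.96.0
Test IP AND mask: 7.49.96.0
Yes, 7.49.101.39 is in 7.49.96.0/20


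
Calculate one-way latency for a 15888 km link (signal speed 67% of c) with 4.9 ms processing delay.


Speed = 0.67 * 3e5 km/s = 201000 km/s
Propagation delay = 15888 / 201000 = 0.079 s = 79.0448 ms
Processing delay = 4.9 ms
Total one-way latency = 83.9448 ms


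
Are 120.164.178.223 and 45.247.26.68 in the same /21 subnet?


Mask: 255.255.248.0
120.164.178.223 AND mask = 120.164.176.0
45.247.26.68 AND mask = 45.247.24.0
No, different subnets (120.164.176.0 vs 45.247.24.0)


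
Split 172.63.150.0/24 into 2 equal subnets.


New prefix = 24 + 1 = 25
Each subnet has 128 addresses
  172.63.150.0/25
  172.63.150.128/25
Subnets: 172.63.150.0/25, 172.63.150.128/25


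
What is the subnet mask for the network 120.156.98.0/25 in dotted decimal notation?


/25 means 25 network bits, 7 host bits
Binary: 11111111111111111111111110000000
Mask: 255.255.255.128


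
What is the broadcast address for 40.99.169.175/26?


Network: 40.99.169.128/26
Host bits = 6
Set all host bits to 1:
Broadcast: 40.99.169.191


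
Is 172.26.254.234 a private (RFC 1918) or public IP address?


RFC 1918 private ranges:
  10.0.0.0/8 (10.0.0.0 - 10.255.255.255)
  172.16.0.0/12 (172.16.0.0 - 172.31.255.255)
  192.168.0.0/16 (192.168.0.0 - 192.168.255.255)
Private (in 172.16.0.0/12)


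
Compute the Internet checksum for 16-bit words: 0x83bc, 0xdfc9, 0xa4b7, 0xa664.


Sum all words (with carry folding):
+ 0x83bc = 0x83bc
+ 0xdfc9 = 0x6386
+ 0xa4b7 = 0x083e
+ 0xa664 = 0xaea2
One's complement: ~0xaea2
Checksum = 0x515d


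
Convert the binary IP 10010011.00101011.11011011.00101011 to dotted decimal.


10010011 = 147
00101011 = 43
11011011 = 219
00101011 = 43
IP: 147.43.219.43


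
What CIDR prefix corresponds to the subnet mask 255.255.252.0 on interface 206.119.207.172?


Binary: 11111111.11111111.11111100.00000000
Count leading 1s
Prefix: /22


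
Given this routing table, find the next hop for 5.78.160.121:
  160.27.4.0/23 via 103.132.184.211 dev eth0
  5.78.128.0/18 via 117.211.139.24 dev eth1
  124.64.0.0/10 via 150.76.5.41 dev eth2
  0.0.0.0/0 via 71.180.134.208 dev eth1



Longest prefix match for 5.78.160.121:
  /23 160.27.4.0: no
  /18 5.78.128.0: MATCH
  /10 124.64.0.0: no
  /0 0.0.0.0: MATCH
Selected: next-hop 117.211.139.24 via eth1 (matched /18)


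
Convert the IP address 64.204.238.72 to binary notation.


64 = 01000000
204 = 11001100
238 = 11101110
72 = 01001000
Binary: 01000000.11001100.11101110.01001000


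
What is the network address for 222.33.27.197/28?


IP:   11011110.00100001.00011011.11000101
Mask: 11111111.11111111.11111111.11110000
AND operation:
Net:  11011110.00100001.00011011.11000000
Network: 222.33.27.192/28


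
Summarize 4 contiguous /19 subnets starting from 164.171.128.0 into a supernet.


Original prefix: /19
Number of subnets: 4 = 2^2
New prefix = 19 - 2 = 17
Supernet: 164.171.128.0/17


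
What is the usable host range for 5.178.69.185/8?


Network: 5.0.0.0
Broadcast: 5.255.255.255
First usable = network + 1
Last usable = broadcast - 1
Range: 5.0.0.1 to 5.255.255.254


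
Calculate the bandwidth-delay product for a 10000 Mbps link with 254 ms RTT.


BDP = bandwidth * RTT
= 10000 Mbps * 254 ms
= 10000 * 1e6 * 254 / 1000 bits
= 2540000000 bits
= 317500000 bytes
= 310058.5938 KB
BDP = 2540000000 bits (317500000 bytes)


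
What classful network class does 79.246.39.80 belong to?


First octet: 79
Binary: 01001111
0xxxxxxx -> Class A (1-126)
Class A, default mask 255.0.0.0 (/8)


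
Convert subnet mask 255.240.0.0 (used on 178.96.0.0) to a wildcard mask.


Subnet mask: 255.240.0.0
Wildcard = 255.255.255.255 - subnet mask
255 - 255 = 0
255 - 240 = 15
255 - 0 = 255
255 - 0 = 255
Wildcard: 0.15.255.255


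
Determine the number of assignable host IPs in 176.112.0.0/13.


Host bits = 32 - 13 = 19
Total addresses = 2^19 = 524288
Usable = total - 2 (network and broadcast)
Usable hosts: 524286


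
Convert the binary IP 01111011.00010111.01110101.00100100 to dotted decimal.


01111011 = 123
00010111 = 23
01110101 = 117
00100100 = 36
IP: 123.23.117.36


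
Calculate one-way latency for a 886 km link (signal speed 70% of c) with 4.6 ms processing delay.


Speed = 0.7 * 3e5 km/s = 210000 km/s
Propagation delay = 886 / 210000 = 0.0042 s = 4.219 ms
Processing delay = 4.6 ms
Total one-way latency = 8.819 ms


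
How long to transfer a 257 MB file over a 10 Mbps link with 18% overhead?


Effective throughput = 10 * (1 - 18/100) = 8.2 Mbps
File size in Mb = 257 * 8 = 2056 Mb
Time = 2056 / 8.2
Time = 250.7317 seconds


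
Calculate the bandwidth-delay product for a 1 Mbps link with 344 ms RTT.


BDP = bandwidth * RTT
= 1 Mbps * 344 ms
= 1 * 1e6 * 344 / 1000 bits
= 344000 bits
= 43000 bytes
= 41.9922 KB
BDP = 344000 bits (43000 bytes)


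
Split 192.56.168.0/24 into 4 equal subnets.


New prefix = 24 + 2 = 26
Each subnet has 64 addresses
  192.56.168.0/26
  192.56.168.64/26
  192.56.168.128/26
  192.56.168.192/26
Subnets: 192.56.168.0/26, 192.56.168.64/26, 192.56.168.128/26, 192.56.168.192/26


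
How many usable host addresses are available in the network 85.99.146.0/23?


Host bits = 32 - 23 = 9
Total addresses = 2^9 = 512
Usable = total - 2 (network and broadcast)
Usable hosts: 510


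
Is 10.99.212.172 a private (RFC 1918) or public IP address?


RFC 1918 private ranges:
  10.0.0.0/8 (10.0.0.0 - 10.255.255.255)
  172.16.0.0/12 (172.16.0.0 - 172.31.255.255)
  192.168.0.0/16 (192.168.0.0 - 192.168.255.255)
Private (in 10.0.0.0/8)


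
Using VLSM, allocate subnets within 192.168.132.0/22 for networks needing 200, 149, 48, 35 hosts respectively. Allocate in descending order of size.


200 hosts -> /24 (254 usable): 192.168.132.0/24
149 hosts -> /24 (254 usable): 192.168.133.0/24
48 hosts -> /26 (62 usable): 192.168.134.0/26
35 hosts -> /26 (62 usable): 192.168.134.64/26
Allocation: 192.168.132.0/24 (200 hosts, 254 usable); 192.168.133.0/24 (149 hosts, 254 usable); 192.168.134.0/26 (48 hosts, 62 usable); 192.168.134.64/26 (35 hosts, 62 usable)


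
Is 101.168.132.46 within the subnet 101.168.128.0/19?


Subnet network: 101.168.128.0
Test IP AND mask: 101.168.128.0
Yes, 101.168.132.46 is in 101.168.128.0/19


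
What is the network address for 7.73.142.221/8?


IP:   00000111.01001001.10001110.11011101
Mask: 11111111.00000000.00000000.00000000
AND operation:
Net:  00000111.00000000.00000000.00000000
Network: 7.0.0.0/8


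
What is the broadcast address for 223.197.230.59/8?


Network: 223.0.0.0/8
Host bits = 24
Set all host bits to 1:
Broadcast: 223.255.255.255


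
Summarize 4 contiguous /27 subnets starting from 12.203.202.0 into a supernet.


Original prefix: /27
Number of subnets: 4 = 2^2
New prefix = 27 - 2 = 25
Supernet: 12.203.202.0/25


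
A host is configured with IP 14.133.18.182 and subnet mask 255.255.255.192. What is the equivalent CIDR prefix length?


Binary: 11111111.11111111.11111111.11000000
Count leading 1s
Prefix: /26


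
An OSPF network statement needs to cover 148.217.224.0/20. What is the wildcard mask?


Subnet mask: 255.255.240.0
Wildcard = 255.255.255.255 - subnet mask
255 - 255 = 0
255 - 255 = 0
255 - 240 = 15
255 - 0 = 255
Wildcard: 0.0.15.255


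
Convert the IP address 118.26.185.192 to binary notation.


118 = 01110110
26 = 00011010
185 = 10111001
192 = 11000000
Binary: 01110110.00011010.10111001.11000000


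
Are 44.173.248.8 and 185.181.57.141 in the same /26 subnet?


Mask: 255.255.255.192
44.173.248.8 AND mask = 44.173.248.0
185.181.57.141 AND mask = 185.181.57.128
No, different subnets (44.173.248.0 vs 185.181.57.128)


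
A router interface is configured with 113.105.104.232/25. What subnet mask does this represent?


/25 means 25 network bits, 7 host bits
Binary: 11111111111111111111111110000000
Mask: 255.255.255.128


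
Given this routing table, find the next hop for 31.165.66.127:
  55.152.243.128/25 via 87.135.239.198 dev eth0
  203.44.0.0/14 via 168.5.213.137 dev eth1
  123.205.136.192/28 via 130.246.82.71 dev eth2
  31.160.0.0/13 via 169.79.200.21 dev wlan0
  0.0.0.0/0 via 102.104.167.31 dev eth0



Longest prefix match for 31.165.66.127:
  /25 55.152.243.128: no
  /14 203.44.0.0: no
  /28 123.205.136.192: no
  /13 31.160.0.0: MATCH
  /0 0.0.0.0: MATCH
Selected: next-hop 169.79.200.21 via wlan0 (matched /13)


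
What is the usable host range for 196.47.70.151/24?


Network: 196.47.70.0
Broadcast: 196.47.70.255
First usable = network + 1
Last usable = broadcast - 1
Range: 196.47.70.1 to 196.47.70.254


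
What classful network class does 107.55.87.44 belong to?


First octet: 107
Binary: 01101011
0xxxxxxx -> Class A (1-126)
Class A, default mask 255.0.0.0 (/8)


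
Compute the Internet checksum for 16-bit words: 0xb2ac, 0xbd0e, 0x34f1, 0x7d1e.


Sum all words (with carry folding):
+ 0xb2ac = 0xb2ac
+ 0xbd0e = 0x6fbb
+ 0x34f1 = 0xa4ac
+ 0x7d1e = 0x21cb
One's complement: ~0x21cb
Checksum = 0xde34


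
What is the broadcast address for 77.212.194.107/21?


Network: 77.212.192.0/21
Host bits = 11
Set all host bits to 1:
Broadcast: 77.212.199.255


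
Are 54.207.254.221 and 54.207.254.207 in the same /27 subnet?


Mask: 255.255.255.224
54.207.254.221 AND mask = 54.207.254.192
54.207.254.207 AND mask = 54.207.254.192
Yes, same subnet (54.207.254.192)


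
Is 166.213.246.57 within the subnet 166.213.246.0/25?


Subnet network: 166.213.246.0
Test IP AND mask: 166.213.246.0
Yes, 166.213.246.57 is in 166.213.246.0/25


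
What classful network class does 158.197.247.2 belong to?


First octet: 158
Binary: 10011110
10xxxxxx -> Class B (128-191)
Class B, default mask 255.255.0.0 (/16)


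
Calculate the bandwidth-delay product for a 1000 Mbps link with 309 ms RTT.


BDP = bandwidth * RTT
= 1000 Mbps * 309 ms
= 1000 * 1e6 * 309 / 1000 bits
= 309000000 bits
= 38625000 bytes
= 37719.7266 KB
BDP = 309000000 bits (38625000 bytes)


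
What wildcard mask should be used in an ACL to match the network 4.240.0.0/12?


Subnet mask: 255.240.0.0
Wildcard = 255.255.255.255 - subnet mask
255 - 255 = 0
255 - 240 = 15
255 - 0 = 255
255 - 0 = 255
Wildcard: 0.15.255.255


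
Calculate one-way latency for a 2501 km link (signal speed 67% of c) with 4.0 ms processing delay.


Speed = 0.67 * 3e5 km/s = 201000 km/s
Propagation delay = 2501 / 201000 = 0.0124 s = 12.4428 ms
Processing delay = 4.0 ms
Total one-way latency = 16.4428 ms


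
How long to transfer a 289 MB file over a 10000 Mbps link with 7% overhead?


Effective throughput = 10000 * (1 - 7/100) = 9300 Mbps
File size in Mb = 289 * 8 = 2312 Mb
Time = 2312 / 9300
Time = 0.2486 seconds


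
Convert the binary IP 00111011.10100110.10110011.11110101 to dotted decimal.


00111011 = 59
10100110 = 166
10110011 = 179
11110101 = 245
IP: 59.166.179.245


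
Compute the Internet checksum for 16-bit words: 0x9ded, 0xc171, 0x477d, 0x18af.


Sum all words (with carry folding):
+ 0x9ded = 0x9ded
+ 0xc171 = 0x5f5f
+ 0x477d = 0xa6dc
+ 0x18af = 0xbf8b
One's complement: ~0xbf8b
Checksum = 0x4074


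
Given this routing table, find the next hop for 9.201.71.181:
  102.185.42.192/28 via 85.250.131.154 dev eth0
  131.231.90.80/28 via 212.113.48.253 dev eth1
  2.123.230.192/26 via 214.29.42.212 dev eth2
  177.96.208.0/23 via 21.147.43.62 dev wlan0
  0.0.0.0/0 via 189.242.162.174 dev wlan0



Longest prefix match for 9.201.71.181:
  /28 102.185.42.192: no
  /28 131.231.90.80: no
  /26 2.123.230.192: no
  /23 177.96.208.0: no
  /0 0.0.0.0: MATCH
Selected: next-hop 189.242.162.174 via wlan0 (matched /0)


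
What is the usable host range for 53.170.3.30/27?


Network: 53.170.3.0
Broadcast: 53.170.3.31
First usable = network + 1
Last usable = broadcast - 1
Range: 53.170.3.1 to 53.170.3.30


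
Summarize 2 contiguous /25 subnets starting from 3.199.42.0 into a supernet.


Original prefix: /25
Number of subnets: 2 = 2^1
New prefix = 25 - 1 = 24
Supernet: 3.199.42.0/24


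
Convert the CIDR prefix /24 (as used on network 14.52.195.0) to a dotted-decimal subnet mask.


/24 means 24 network bits, 8 host bits
Binary: 11111111111111111111111100000000
Mask: 255.255.255.0


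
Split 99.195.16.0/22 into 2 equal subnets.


New prefix = 22 + 1 = 23
Each subnet has 512 addresses
  99.195.16.0/23
  99.195.18.0/23
Subnets: 99.195.16.0/23, 99.195.18.0/23


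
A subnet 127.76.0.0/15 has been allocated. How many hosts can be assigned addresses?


Host bits = 32 - 15 = 17
Total addresses = 2^17 = 131072
Usable = total - 2 (network and broadcast)
Usable hosts: 131070


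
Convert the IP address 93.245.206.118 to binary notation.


93 = 01011101
245 = 11110101
206 = 11001110
118 = 01110110
Binary: 01011101.11110101.11001110.01110110


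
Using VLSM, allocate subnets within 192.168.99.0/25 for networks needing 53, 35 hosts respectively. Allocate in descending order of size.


53 hosts -> /26 (62 usable): 192.168.99.0/26
35 hosts -> /26 (62 usable): 192.168.99.64/26
Allocation: 192.168.99.0/26 (53 hosts, 62 usable); 192.168.99.64/26 (35 hosts, 62 usable)


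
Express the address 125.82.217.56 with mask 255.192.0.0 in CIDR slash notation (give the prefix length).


Binary: 11111111.11000000.00000000.00000000
Count leading 1s
Prefix: /10


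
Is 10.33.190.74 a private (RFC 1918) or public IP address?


RFC 1918 private ranges:
  10.0.0.0/8 (10.0.0.0 - 10.255.255.255)
  172.16.0.0/12 (172.16.0.0 - 172.31.255.255)
  192.168.0.0/16 (192.168.0.0 - 192.168.255.255)
Private (in 10.0.0.0/8)


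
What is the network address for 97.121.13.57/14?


IP:   01100001.01111001.00001101.00111001
Mask: 11111111.11111100.00000000.00000000
AND operation:
Net:  01100001.01111000.00000000.00000000
Network: 97.120.0.0/14


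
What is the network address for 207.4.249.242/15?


IP:   11001111.00000100.11111001.11110010
Mask: 11111111.11111110.00000000.00000000
AND operation:
Net:  11001111.00000100.00000000.00000000
Network: 207.4.0.0/15


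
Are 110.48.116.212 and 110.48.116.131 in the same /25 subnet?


Mask: 255.255.255.128
110.48.116.212 AND mask = 110.48.116.128
110.48.116.131 AND mask = 110.48.116.128
Yes, same subnet (110.48.116.128)


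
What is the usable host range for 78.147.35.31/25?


Network: 78.147.35.0
Broadcast: 78.147.35.127
First usable = network + 1
Last usable = broadcast - 1
Range: 78.147.35.1 to 78.147.35.126


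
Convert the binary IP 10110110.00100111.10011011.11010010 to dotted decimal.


10110110 = 182
00100111 = 39
10011011 = 155
11010010 = 210
IP: 182.39.155.210


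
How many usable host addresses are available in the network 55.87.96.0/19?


Host bits = 32 - 19 = 13
Total addresses = 2^13 = 8192
Usable = total - 2 (network and broadcast)
Usable hosts: 8190


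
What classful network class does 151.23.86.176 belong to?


First octet: 151
Binary: 10010111
10xxxxxx -> Class B (128-191)
Class B, default mask 255.255.0.0 (/16)


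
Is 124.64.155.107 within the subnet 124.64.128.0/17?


Subnet network: 124.64.128.0
Test IP AND mask: 124.64.128.0
Yes, 124.64.155.107 is in 124.64.128.0/17


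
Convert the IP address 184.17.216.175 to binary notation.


184 = 10111000
17 = 00010001
216 = 11011000
175 = 10101111
Binary: 10111000.00010001.11011000.10101111


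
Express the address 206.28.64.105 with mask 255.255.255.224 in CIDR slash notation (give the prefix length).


Binary: 11111111.11111111.11111111.11100000
Count leading 1s
Prefix: /27


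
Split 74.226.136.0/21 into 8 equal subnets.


New prefix = 21 + 3 = 24
Each subnet has 256 addresses
  74.226.136.0/24
  74.226.137.0/24
  74.226.138.0/24
  74.226.139.0/24
  74.226.140.0/24
  74.226.141.0/24
  74.226.142.0/24
  74.226.143.0/24
Subnets: 74.226.136.0/24, 74.226.137.0/24, 74.226.138.0/24, 74.226.139.0/24, 74.226.140.0/24, 74.226.141.0/24, 74.226.142.0/24, 74.226.143.0/24


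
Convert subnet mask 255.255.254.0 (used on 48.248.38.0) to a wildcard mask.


Subnet mask: 255.255.254.0
Wildcard = 255.255.255.255 - subnet mask
255 - 255 = 0
255 - 255 = 0
255 - 254 = 1
255 - 0 = 255
Wildcard: 0.0.1.255


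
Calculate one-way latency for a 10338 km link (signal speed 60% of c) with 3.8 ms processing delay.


Speed = 0.6 * 3e5 km/s = 180000 km/s
Propagation delay = 10338 / 180000 = 0.0574 s = 57.4333 ms
Processing delay = 3.8 ms
Total one-way latency = 61.2333 ms


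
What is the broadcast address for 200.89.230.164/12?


Network: 200.80.0.0/12
Host bits = 20
Set all host bits to 1:
Broadcast: 200.95.255.255


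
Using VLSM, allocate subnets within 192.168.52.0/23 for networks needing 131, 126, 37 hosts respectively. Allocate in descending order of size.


131 hosts -> /24 (254 usable): 192.168.52.0/24
126 hosts -> /25 (126 usable): 192.168.53.0/25
37 hosts -> /26 (62 usable): 192.168.53.128/26
Allocation: 192.168.52.0/24 (131 hosts, 254 usable); 192.168.53.0/25 (126 hosts, 126 usable); 192.168.53.128/26 (37 hosts, 62 usable)


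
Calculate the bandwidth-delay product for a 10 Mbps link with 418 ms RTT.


BDP = bandwidth * RTT
= 10 Mbps * 418 ms
= 10 * 1e6 * 418 / 1000 bits
= 4180000 bits
= 522500 bytes
= 510.2539 KB
BDP = 4180000 bits (522500 bytes)


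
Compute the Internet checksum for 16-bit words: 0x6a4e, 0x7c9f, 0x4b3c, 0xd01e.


Sum all words (with carry folding):
+ 0x6a4e = 0x6a4e
+ 0x7c9f = 0xe6ed
+ 0x4b3c = 0x322a
+ 0xd01e = 0x0249
One's complement: ~0x0249
Checksum = 0xfdb6


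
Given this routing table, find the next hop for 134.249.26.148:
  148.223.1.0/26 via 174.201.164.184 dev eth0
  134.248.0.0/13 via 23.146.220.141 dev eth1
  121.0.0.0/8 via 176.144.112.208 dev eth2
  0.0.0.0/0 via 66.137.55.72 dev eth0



Longest prefix match for 134.249.26.148:
  /26 148.223.1.0: no
  /13 134.248.0.0: MATCH
  /8 121.0.0.0: no
  /0 0.0.0.0: MATCH
Selected: next-hop 23.146.220.141 via eth1 (matched /13)


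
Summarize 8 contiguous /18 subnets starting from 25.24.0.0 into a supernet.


Original prefix: /18
Number of subnets: 8 = 2^3
New prefix = 18 - 3 = 15
Supernet: 25.24.0.0/15


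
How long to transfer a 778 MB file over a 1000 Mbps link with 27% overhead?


Effective throughput = 1000 * (1 - 27/100) = 730 Mbps
File size in Mb = 778 * 8 = 6224 Mb
Time = 6224 / 730
Time = 8.526 seconds


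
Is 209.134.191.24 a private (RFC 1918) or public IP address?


RFC 1918 private ranges:
  10.0.0.0/8 (10.0.0.0 - 10.255.255.255)
  172.16.0.0/12 (172.16.0.0 - 172.31.255.255)
  192.168.0.0/16 (192.168.0.0 - 192.168.255.255)
Public (not in any RFC 1918 range)


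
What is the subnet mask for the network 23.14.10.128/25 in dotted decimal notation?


/25 means 25 network bits, 7 host bits
Binary: 11111111111111111111111110000000
Mask: 255.255.255.128


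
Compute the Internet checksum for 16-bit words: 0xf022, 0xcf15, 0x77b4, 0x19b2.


Sum all words (with carry folding):
+ 0xf022 = 0xf022
+ 0xcf15 = 0xbf38
+ 0x77b4 = 0x36ed
+ 0x19b2 = 0x509f
One's complement: ~0x509f
Checksum = 0xaf60


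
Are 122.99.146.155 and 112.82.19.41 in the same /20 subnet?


Mask: 255.255.240.0
122.99.146.155 AND mask = 122.99.144.0
112.82.19.41 AND mask = 112.82.16.0
No, different subnets (122.99.144.0 vs 112.82.16.0)


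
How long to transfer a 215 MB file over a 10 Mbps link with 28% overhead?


Effective throughput = 10 * (1 - 28/100) = 7.2 Mbps
File size in Mb = 215 * 8 = 1720 Mb
Time = 1720 / 7.2
Time = 238.8889 seconds


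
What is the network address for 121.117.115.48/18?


IP:   01111001.01110101.01110011.00110000
Mask: 11111111.11111111.11000000.00000000
AND operation:
Net:  01111001.01110101.01000000.00000000
Network: 121.117.64.0/18


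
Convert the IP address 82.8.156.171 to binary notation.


82 = 01010010
8 = 00001000
156 = 10011100
171 = 10101011
Binary: 01010010.00001000.10011100.10101011


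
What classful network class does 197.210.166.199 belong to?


First octet: 197
Binary: 11000101
110xxxxx -> Class C (192-223)
Class C, default mask 255.255.255.0 (/24)


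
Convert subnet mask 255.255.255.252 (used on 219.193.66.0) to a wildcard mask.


Subnet mask: 255.255.255.252
Wildcard = 255.255.255.255 - subnet mask
255 - 255 = 0
255 - 255 = 0
255 - 255 = 0
255 - 252 = 3
Wildcard: 0.0.0.3


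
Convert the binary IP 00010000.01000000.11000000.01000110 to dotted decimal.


00010000 = 16
01000000 = 64
11000000 = 192
01000110 = 70
IP: 16.64.192.70


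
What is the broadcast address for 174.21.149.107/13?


Network: 174.16.0.0/13
Host bits = 19
Set all host bits to 1:
Broadcast: 174.23.255.255


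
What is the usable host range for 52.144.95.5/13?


Network: 52.144.0.0
Broadcast: 52.151.255.255
First usable = network + 1
Last usable = broadcast - 1
Range: 52.144.0.1 to 52.151.255.254


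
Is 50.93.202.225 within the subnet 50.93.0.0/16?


Subnet network: 50.93.0.0
Test IP AND mask: 50.93.0.0
Yes, 50.93.202.225 is in 50.93.0.0/16


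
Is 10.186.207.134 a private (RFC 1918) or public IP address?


RFC 1918 private ranges:
  10.0.0.0/8 (10.0.0.0 - 10.255.255.255)
  172.16.0.0/12 (172.16.0.0 - 172.31.255.255)
  192.168.0.0/16 (192.168.0.0 - 192.168.255.255)
Private (in 10.0.0.0/8)


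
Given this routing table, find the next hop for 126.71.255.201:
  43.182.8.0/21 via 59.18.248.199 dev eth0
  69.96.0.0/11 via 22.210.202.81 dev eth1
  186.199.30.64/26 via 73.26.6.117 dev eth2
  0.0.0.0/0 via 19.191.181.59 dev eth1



Longest prefix match for 126.71.255.201:
  /21 43.182.8.0: no
  /11 69.96.0.0: no
  /26 186.199.30.64: no
  /0 0.0.0.0: MATCH
Selected: next-hop 19.191.181.59 via eth1 (matched /0)


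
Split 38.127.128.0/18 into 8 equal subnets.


New prefix = 18 + 3 = 21
Each subnet has 2048 addresses
  38.127.128.0/21
  38.127.136.0/21
  38.127.144.0/21
  38.127.152.0/21
  38.127.160.0/21
  38.127.168.0/21
  38.127.176.0/21
  38.127.184.0/21
Subnets: 38.127.128.0/21, 38.127.136.0/21, 38.127.144.0/21, 38.127.152.0/21, 38.127.160.0/21, 38.127.168.0/21, 38.127.176.0/21, 38.127.184.0/21


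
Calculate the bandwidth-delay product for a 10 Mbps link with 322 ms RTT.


BDP = bandwidth * RTT
= 10 Mbps * 322 ms
= 10 * 1e6 * 322 / 1000 bits
= 3220000 bits
= 402500 bytes
= 393.0664 KB
BDP = 3220000 bits (402500 bytes)


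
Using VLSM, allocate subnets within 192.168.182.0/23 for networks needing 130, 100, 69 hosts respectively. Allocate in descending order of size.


130 hosts -> /24 (254 usable): 192.168.182.0/24
100 hosts -> /25 (126 usable): 192.168.183.0/25
69 hosts -> /25 (126 usable): 192.168.183.128/25
Allocation: 192.168.182.0/24 (130 hosts, 254 usable); 192.168.183.0/25 (100 hosts, 126 usable); 192.168.183.128/25 (69 hosts, 126 usable)


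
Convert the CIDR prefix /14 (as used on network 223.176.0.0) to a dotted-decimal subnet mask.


/14 means 14 network bits, 18 host bits
Binary: 11111111111111000000000000000000
Mask: 255.252.0.0


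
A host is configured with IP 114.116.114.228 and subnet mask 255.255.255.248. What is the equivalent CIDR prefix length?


Binary: 11111111.11111111.11111111.11111000
Count leading 1s
Prefix: /29


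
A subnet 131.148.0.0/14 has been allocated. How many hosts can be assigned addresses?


Host bits = 32 - 14 = 18
Total addresses = 2^18 = 262144
Usable = total - 2 (network and broadcast)
Usable hosts: 262142


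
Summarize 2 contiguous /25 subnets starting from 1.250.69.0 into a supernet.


Original prefix: /25
Number of subnets: 2 = 2^1
New prefix = 25 - 1 = 24
Supernet: 1.250.69.0/24


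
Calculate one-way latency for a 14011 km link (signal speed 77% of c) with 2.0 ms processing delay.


Speed = 0.77 * 3e5 km/s = 231000 km/s
Propagation delay = 14011 / 231000 = 0.0607 s = 60.6537 ms
Processing delay = 2.0 ms
Total one-way latency = 62.6537 ms


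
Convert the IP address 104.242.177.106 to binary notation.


104 = 01101000
242 = 11110010
177 = 10110001
106 = 01101010
Binary: 01101000.11110010.10110001.01101010


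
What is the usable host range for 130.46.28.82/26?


Network: 130.46.28.64
Broadcast: 130.46.28.127
First usable = network + 1
Last usable = broadcast - 1
Range: 130.46.28.65 to 130.46.28.126


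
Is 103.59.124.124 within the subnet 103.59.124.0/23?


Subnet network: 103.59.124.0
Test IP AND mask: 103.59.124.0
Yes, 103.59.124.124 is in 103.59.124.0/23


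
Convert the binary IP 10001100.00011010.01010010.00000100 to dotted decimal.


10001100 = 140
00011010 = 26
01010010 = 82
00000100 = 4
IP: 140.26.82.4


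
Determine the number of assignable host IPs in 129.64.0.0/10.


Host bits = 32 - 10 = 22
Total addresses = 2^22 = 4194304
Usable = total - 2 (network and broadcast)
Usable hosts: 4194302


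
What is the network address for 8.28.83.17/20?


IP:   00001000.00011100.01010011.00010001
Mask: 11111111.11111111.11110000.00000000
AND operation:
Net:  00001000.00011100.01010000.00000000
Network: 8.28.80.0/20


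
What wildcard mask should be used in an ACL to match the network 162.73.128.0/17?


Subnet mask: 255.255.128.0
Wildcard = 255.255.255.255 - subnet mask
255 - 255 = 0
255 - 255 = 0
255 - 128 = 127
255 - 0 = 255
Wildcard: 0.0.127.255


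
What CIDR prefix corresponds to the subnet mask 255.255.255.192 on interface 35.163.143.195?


Binary: 11111111.11111111.11111111.11000000
Count leading 1s
Prefix: /26


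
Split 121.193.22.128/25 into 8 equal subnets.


New prefix = 25 + 3 = 28
Each subnet has 16 addresses
  121.193.22.128/28
  121.193.22.144/28
  121.193.22.160/28
  121.193.22.176/28
  121.193.22.192/28
  121.193.22.208/28
  121.193.22.224/28
  121.193.22.240/28
Subnets: 121.193.22.128/28, 121.193.22.144/28, 121.193.22.160/28, 121.193.22.176/28, 121.193.22.192/28, 121.193.22.208/28, 121.193.22.224/28, 121.193.22.240/28


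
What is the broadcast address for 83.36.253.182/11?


Network: 83.32.0.0/11
Host bits = 21
Set all host bits to 1:
Broadcast: 83.63.255.255


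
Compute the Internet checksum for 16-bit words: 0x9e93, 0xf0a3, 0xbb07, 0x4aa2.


Sum all words (with carry folding):
+ 0x9e93 = 0x9e93
+ 0xf0a3 = 0x8f37
+ 0xbb07 = 0x4a3f
+ 0x4aa2 = 0x94e1
One's complement: ~0x94e1
Checksum = 0x6b1e


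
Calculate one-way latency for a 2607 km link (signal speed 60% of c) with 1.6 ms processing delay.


Speed = 0.6 * 3e5 km/s = 180000 km/s
Propagation delay = 2607 / 180000 = 0.0145 s = 14.4833 ms
Processing delay = 1.6 ms
Total one-way latency = 16.0833 ms


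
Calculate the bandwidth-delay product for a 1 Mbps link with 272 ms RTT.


BDP = bandwidth * RTT
= 1 Mbps * 272 ms
= 1 * 1e6 * 272 / 1000 bits
= 272000 bits
= 34000 bytes
= 33.2031 KB
BDP = 272000 bits (34000 bytes)


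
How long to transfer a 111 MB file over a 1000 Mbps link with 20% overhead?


Effective throughput = 1000 * (1 - 20/100) = 800 Mbps
File size in Mb = 111 * 8 = 888 Mb
Time = 888 / 800
Time = 1.11 seconds


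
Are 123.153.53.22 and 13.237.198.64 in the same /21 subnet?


Mask: 255.255.248.0
123.153.53.22 AND mask = 123.153.48.0
13.237.198.64 AND mask = 13.237.192.0
No, different subnets (123.153.48.0 vs 13.237.192.0)


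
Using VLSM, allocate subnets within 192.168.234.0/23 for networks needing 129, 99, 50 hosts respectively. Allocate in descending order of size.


129 hosts -> /24 (254 usable): 192.168.234.0/24
99 hosts -> /25 (126 usable): 192.168.235.0/25
50 hosts -> /26 (62 usable): 192.168.235.128/26
Allocation: 192.168.234.0/24 (129 hosts, 254 usable); 192.168.235.0/25 (99 hosts, 126 usable); 192.168.235.128/26 (50 hosts, 62 usable)


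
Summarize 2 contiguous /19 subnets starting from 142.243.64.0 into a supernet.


Original prefix: /19
Number of subnets: 2 = 2^1
New prefix = 19 - 1 = 18
Supernet: 142.243.64.0/18


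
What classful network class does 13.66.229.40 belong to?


First octet: 13
Binary: 00001101
0xxxxxxx -> Class A (1-126)
Class A, default mask 255.0.0.0 (/8)


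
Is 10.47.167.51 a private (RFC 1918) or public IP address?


RFC 1918 private ranges:
  10.0.0.0/8 (10.0.0.0 - 10.255.255.255)
  172.16.0.0/12 (172.16.0.0 - 172.31.255.255)
  192.168.0.0/16 (192.168.0.0 - 192.168.255.255)
Private (in 10.0.0.0/8)


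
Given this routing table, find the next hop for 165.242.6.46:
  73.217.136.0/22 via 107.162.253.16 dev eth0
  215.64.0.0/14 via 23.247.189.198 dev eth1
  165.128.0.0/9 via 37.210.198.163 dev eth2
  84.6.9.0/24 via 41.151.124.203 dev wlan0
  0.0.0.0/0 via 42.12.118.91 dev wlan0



Longest prefix match for 165.242.6.46:
  /22 73.217.136.0: no
  /14 215.64.0.0: no
  /9 165.128.0.0: MATCH
  /24 84.6.9.0: no
  /0 0.0.0.0: MATCH
Selected: next-hop 37.210.198.163 via eth2 (matched /9)


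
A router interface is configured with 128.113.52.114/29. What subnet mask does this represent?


/29 means 29 network bits, 3 host bits
Binary: 11111111111111111111111111111000
Mask: 255.255.255.248


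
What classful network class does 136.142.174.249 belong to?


First octet: 136
Binary: 10001000
10xxxxxx -> Class B (128-191)
Class B, default mask 255.255.0.0 (/16)


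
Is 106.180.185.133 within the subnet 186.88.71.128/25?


Subnet network: 186.88.71.128
Test IP AND mask: 106.180.185.128
No, 106.180.185.133 is not in 186.88.71.128/25


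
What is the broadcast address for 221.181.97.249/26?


Network: 221.181.97.192/26
Host bits = 6
Set all host bits to 1:
Broadcast: 221.181.97.255


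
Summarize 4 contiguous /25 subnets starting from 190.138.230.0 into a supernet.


Original prefix: /25
Number of subnets: 4 = 2^2
New prefix = 25 - 2 = 23
Supernet: 190.138.230.0/23


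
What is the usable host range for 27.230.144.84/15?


Network: 27.230.0.0
Broadcast: 27.231.255.255
First usable = network + 1
Last usable = broadcast - 1
Range: 27.230.0.1 to 27.231.255.254
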